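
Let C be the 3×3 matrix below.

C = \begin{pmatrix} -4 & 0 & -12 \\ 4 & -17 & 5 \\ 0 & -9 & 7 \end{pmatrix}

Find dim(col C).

Row reduce to echelon form.
R2 ← R2 + R1: [0, -17, -7]
R3 ← R3 − (9/17)·R2: [0, 0, 182/17]
Echelon form has 3 nonzero rows, so rank(C) = 3.
The column space has dimension equal to the rank: 3.

3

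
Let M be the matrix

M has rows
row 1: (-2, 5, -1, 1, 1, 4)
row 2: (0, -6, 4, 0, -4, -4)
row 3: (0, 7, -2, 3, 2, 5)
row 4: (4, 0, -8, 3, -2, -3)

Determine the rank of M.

4

Row reduce to echelon form.
R4 ← R4 + (2)·R1: [0, 10, -10, 5, 0, 5]
R3 ← R3 + (7/6)·R2: [0, 0, 8/3, 3, -8/3, 1/3]
R4 ← R4 + (5/3)·R2: [0, 0, -10/3, 5, -20/3, -5/3]
R4 ← R4 + (5/4)·R3: [0, 0, 0, 35/4, -10, -5/4]
Echelon form has 4 nonzero rows, so rank(M) = 4.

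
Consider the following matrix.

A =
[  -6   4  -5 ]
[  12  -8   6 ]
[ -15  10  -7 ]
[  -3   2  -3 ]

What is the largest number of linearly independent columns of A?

Row reduce to echelon form.
R2 ← R2 + (2)·R1: [0, 0, -4]
R3 ← R3 − (5/2)·R1: [0, 0, 11/2]
R4 ← R4 − (1/2)·R1: [0, 0, -1/2]
R3 ← R3 + (11/8)·R2: [0, 0, 0]
R4 ← R4 − (1/8)·R2: [0, 0, 0]
Echelon form has 2 nonzero rows, so rank(A) = 2.
The rank gives the maximum number of linearly independent columns: 2.

2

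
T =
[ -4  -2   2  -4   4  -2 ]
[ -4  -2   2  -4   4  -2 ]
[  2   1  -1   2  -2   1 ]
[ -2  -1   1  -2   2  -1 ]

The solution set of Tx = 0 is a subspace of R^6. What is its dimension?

5

Row reduce to echelon form.
R2 ← R2 − R1: [0, 0, 0, 0, 0, 0]
R3 ← R3 + (1/2)·R1: [0, 0, 0, 0, 0, 0]
R4 ← R4 − (1/2)·R1: [0, 0, 0, 0, 0, 0]
1 nonzero row, so rank(T) = 1.
T has 6 columns; by rank–nullity, nullity = 6 − 1 = 5.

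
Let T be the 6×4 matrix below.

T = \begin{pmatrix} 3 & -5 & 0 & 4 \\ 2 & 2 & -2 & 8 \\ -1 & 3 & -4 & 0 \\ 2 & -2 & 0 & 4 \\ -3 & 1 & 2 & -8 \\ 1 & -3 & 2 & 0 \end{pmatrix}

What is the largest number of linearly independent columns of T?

Row reduce to echelon form.
R2 ← R2 − (2/3)·R1: [0, 16/3, -2, 16/3]
R3 ← R3 + (1/3)·R1: [0, 4/3, -4, 4/3]
R4 ← R4 − (2/3)·R1: [0, 4/3, 0, 4/3]
R5 ← R5 + R1: [0, -4, 2, -4]
R6 ← R6 − (1/3)·R1: [0, -4/3, 2, -4/3]
R3 ← R3 − (1/4)·R2: [0, 0, -7/2, 0]
R4 ← R4 − (1/4)·R2: [0, 0, 1/2, 0]
R5 ← R5 + (3/4)·R2: [0, 0, 1/2, 0]
R6 ← R6 + (1/4)·R2: [0, 0, 3/2, 0]
R4 ← R4 + (1/7)·R3: [0, 0, 0, 0]
R5 ← R5 + (1/7)·R3: [0, 0, 0, 0]
R6 ← R6 + (3/7)·R3: [0, 0, 0, 0]
Echelon form has 3 nonzero rows, so rank(T) = 3.
The rank gives the maximum number of linearly independent columns: 3.

3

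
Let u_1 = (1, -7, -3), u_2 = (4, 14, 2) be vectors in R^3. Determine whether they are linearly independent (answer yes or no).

yes

Form the matrix with these vectors as rows and row reduce.
R2 ← R2 − (4)·R1: [0, 42, 14]
2 nonzero rows, so the 2 vectors span a space of dimension 2.
Since 2 = 2, the vectors are linearly independent.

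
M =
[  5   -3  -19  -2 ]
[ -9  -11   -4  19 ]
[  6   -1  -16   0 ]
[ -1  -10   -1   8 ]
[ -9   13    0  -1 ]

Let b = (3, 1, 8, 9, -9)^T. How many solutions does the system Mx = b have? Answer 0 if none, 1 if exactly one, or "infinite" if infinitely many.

Row reduce the augmented matrix [M | b].
R2 ← R2 + (9/5)·R1: [0, -82/5, -191/5, 77/5, 32/5]
R3 ← R3 − (6/5)·R1: [0, 13/5, 34/5, 12/5, 22/5]
R4 ← R4 + (1/5)·R1: [0, -53/5, -24/5, 38/5, 48/5]
R5 ← R5 + (9/5)·R1: [0, 38/5, -171/5, -23/5, -18/5]
R3 ← R3 + (13/82)·R2: [0, 0, 61/82, 397/82, 222/41]
R4 ← R4 − (53/82)·R2: [0, 0, 1631/82, -193/82, 224/41]
R5 ← R5 + (19/41)·R2: [0, 0, -2128/41, 104/41, -26/41]
R4 ← R4 − (1631/61)·R3: [0, 0, 0, -8040/61, -8498/61]
R5 ← R5 + (4256/61)·R3: [0, 0, 0, 20760/61, 23006/61]
R5 ← R5 + (173/67)·R4: [0, 0, 0, 0, 1168/67]
The echelon form has 5 nonzero rows; the last pivot sits in the augmented column, so rank(M) = 4 but rank([M|b]) = 5.
Since the ranks differ, the system is inconsistent.
It has no solutions.

0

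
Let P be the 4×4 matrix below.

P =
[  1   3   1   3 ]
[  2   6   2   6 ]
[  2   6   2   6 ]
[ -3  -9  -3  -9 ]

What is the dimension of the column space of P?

1

Row reduce to echelon form.
R2 ← R2 − (2)·R1: [0, 0, 0, 0]
R3 ← R3 − (2)·R1: [0, 0, 0, 0]
R4 ← R4 + (3)·R1: [0, 0, 0, 0]
Echelon form has 1 nonzero row, so rank(P) = 1.
The column space has dimension equal to the rank: 1.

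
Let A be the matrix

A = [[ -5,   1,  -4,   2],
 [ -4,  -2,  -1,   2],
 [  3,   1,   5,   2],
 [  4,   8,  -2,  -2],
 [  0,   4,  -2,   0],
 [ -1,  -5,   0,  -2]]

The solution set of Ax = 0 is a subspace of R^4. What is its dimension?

Row reduce to echelon form.
R2 ← R2 − (4/5)·R1: [0, -14/5, 11/5, 2/5]
R3 ← R3 + (3/5)·R1: [0, 8/5, 13/5, 16/5]
R4 ← R4 + (4/5)·R1: [0, 44/5, -26/5, -2/5]
R6 ← R6 − (1/5)·R1: [0, -26/5, 4/5, -12/5]
R3 ← R3 + (4/7)·R2: [0, 0, 27/7, 24/7]
R4 ← R4 + (22/7)·R2: [0, 0, 12/7, 6/7]
R5 ← R5 + (10/7)·R2: [0, 0, 8/7, 4/7]
R6 ← R6 − (13/7)·R2: [0, 0, -23/7, -22/7]
R4 ← R4 − (4/9)·R3: [0, 0, 0, -2/3]
R5 ← R5 − (8/27)·R3: [0, 0, 0, -4/9]
R6 ← R6 + (23/27)·R3: [0, 0, 0, -2/9]
R5 ← R5 − (2/3)·R4: [0, 0, 0, 0]
R6 ← R6 − (1/3)·R4: [0, 0, 0, 0]
4 nonzero rows, so rank(A) = 4.
A has 4 columns; by rank–nullity, nullity = 4 − 4 = 0.

0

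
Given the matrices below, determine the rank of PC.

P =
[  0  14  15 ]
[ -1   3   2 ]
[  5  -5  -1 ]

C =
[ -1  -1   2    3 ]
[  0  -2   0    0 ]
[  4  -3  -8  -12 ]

2

First compute PC:
[[ 60, -73, -120, -180],
 [  9, -11, -18, -27],
 [ -9,   8,  18,  27]]
Now row reduce the product.
R2 ← R2 − (3/20)·R1: [0, -1/20, 0, 0]
R3 ← R3 + (3/20)·R1: [0, -59/20, 0, 0]
R3 ← R3 − (59)·R2: [0, 0, 0, 0]
2 nonzero rows, so rank(PC) = 2.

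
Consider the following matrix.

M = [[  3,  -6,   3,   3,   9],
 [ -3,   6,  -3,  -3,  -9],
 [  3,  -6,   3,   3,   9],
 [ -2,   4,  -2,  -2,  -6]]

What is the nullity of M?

4

Row reduce to echelon form.
R2 ← R2 + R1: [0, 0, 0, 0, 0]
R3 ← R3 − R1: [0, 0, 0, 0, 0]
R4 ← R4 + (2/3)·R1: [0, 0, 0, 0, 0]
1 nonzero row, so rank(M) = 1.
M has 5 columns; by rank–nullity, nullity = 5 − 1 = 4.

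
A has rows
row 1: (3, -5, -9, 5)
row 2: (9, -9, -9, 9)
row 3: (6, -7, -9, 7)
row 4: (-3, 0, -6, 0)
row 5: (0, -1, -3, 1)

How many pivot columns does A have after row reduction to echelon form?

2

Row reduce to echelon form.
R2 ← R2 − (3)·R1: [0, 6, 18, -6]
R3 ← R3 − (2)·R1: [0, 3, 9, -3]
R4 ← R4 + R1: [0, -5, -15, 5]
R3 ← R3 − (1/2)·R2: [0, 0, 0, 0]
R4 ← R4 + (5/6)·R2: [0, 0, 0, 0]
R5 ← R5 + (1/6)·R2: [0, 0, 0, 0]
Echelon form has 2 nonzero rows, so rank(A) = 2.
Each nonzero row contributes one pivot column: 2 pivot columns.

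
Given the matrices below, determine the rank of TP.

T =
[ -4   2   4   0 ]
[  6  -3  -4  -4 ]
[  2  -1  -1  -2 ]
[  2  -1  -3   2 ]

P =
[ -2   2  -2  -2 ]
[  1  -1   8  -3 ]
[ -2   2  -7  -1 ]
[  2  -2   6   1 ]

2

First compute TP:
[[  2,  -2,  -4,  -2],
 [-15,  15, -32,  -3],
 [ -7,   7, -17,  -2],
 [  5,  -5,  21,   4]]
Now row reduce the product.
R2 ← R2 + (15/2)·R1: [0, 0, -62, -18]
R3 ← R3 + (7/2)·R1: [0, 0, -31, -9]
R4 ← R4 − (5/2)·R1: [0, 0, 31, 9]
R3 ← R3 − (1/2)·R2: [0, 0, 0, 0]
R4 ← R4 + (1/2)·R2: [0, 0, 0, 0]
2 nonzero rows, so rank(TP) = 2.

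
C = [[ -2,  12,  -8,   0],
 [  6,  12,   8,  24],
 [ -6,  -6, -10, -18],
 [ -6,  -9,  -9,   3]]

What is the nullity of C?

1

Row reduce to echelon form.
R2 ← R2 + (3)·R1: [0, 48, -16, 24]
R3 ← R3 − (3)·R1: [0, -42, 14, -18]
R4 ← R4 − (3)·R1: [0, -45, 15, 3]
R3 ← R3 + (7/8)·R2: [0, 0, 0, 3]
R4 ← R4 + (15/16)·R2: [0, 0, 0, 51/2]
R4 ← R4 − (17/2)·R3: [0, 0, 0, 0]
3 nonzero rows, so rank(C) = 3.
C has 4 columns; by rank–nullity, nullity = 4 − 3 = 1.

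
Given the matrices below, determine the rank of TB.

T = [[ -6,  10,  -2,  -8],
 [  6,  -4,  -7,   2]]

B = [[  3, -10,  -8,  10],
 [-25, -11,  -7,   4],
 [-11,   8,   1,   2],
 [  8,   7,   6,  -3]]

First compute TB:
[[-310, -122, -72,   0],
 [211, -58, -15,  24]]
Now row reduce the product.
R2 ← R2 + (211/310)·R1: [0, -21861/155, -9921/155, 24]
2 nonzero rows, so rank(TB) = 2.

2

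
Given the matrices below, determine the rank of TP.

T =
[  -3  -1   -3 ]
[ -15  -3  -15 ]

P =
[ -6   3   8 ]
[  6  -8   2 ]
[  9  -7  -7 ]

1

First compute TP:
[[-15,  20,  -5],
 [-63,  84, -21]]
Now row reduce the product.
R2 ← R2 − (21/5)·R1: [0, 0, 0]
1 nonzero row, so rank(TP) = 1.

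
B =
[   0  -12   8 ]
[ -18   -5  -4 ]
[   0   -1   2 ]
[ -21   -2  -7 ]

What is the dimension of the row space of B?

3

Row reduce to echelon form.
Swap R1 ↔ R2
R4 ← R4 − (7/6)·R1: [0, 23/6, -7/3]
R3 ← R3 − (1/12)·R2: [0, 0, 4/3]
R4 ← R4 + (23/72)·R2: [0, 0, 2/9]
R4 ← R4 − (1/6)·R3: [0, 0, 0]
Echelon form has 3 nonzero rows, so rank(B) = 3.
The row space has dimension equal to the rank: 3.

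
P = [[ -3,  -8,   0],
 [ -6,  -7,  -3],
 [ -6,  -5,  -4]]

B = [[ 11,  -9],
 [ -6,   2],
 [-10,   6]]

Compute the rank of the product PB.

First compute PB:
[[ 15,  11],
 [  6,  22],
 [  4,  20]]
Now row reduce the product.
R2 ← R2 − (2/5)·R1: [0, 88/5]
R3 ← R3 − (4/15)·R1: [0, 256/15]
R3 ← R3 − (32/33)·R2: [0, 0]
2 nonzero rows, so rank(PB) = 2.

2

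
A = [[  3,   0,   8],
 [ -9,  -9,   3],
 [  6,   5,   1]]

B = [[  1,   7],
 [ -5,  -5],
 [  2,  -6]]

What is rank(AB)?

First compute AB:
[[ 19, -27],
 [ 42, -36],
 [-17,  11]]
Now row reduce the product.
R2 ← R2 − (42/19)·R1: [0, 450/19]
R3 ← R3 + (17/19)·R1: [0, -250/19]
R3 ← R3 + (5/9)·R2: [0, 0]
2 nonzero rows, so rank(AB) = 2.

2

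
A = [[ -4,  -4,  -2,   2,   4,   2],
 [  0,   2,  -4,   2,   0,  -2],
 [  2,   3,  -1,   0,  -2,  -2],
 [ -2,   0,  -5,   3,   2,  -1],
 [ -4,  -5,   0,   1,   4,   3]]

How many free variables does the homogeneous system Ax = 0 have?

4

Row reduce to echelon form.
R3 ← R3 + (1/2)·R1: [0, 1, -2, 1, 0, -1]
R4 ← R4 − (1/2)·R1: [0, 2, -4, 2, 0, -2]
R5 ← R5 − R1: [0, -1, 2, -1, 0, 1]
R3 ← R3 − (1/2)·R2: [0, 0, 0, 0, 0, 0]
R4 ← R4 − R2: [0, 0, 0, 0, 0, 0]
R5 ← R5 + (1/2)·R2: [0, 0, 0, 0, 0, 0]
2 nonzero rows, so rank(A) = 2.
A has 6 columns; by rank–nullity, nullity = 6 − 2 = 4.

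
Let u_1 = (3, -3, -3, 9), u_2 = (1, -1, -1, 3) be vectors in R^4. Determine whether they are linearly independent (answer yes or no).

Form the matrix with these vectors as rows and row reduce.
R2 ← R2 − (1/3)·R1: [0, 0, 0, 0]
1 nonzero row, so the 2 vectors span a space of dimension 1.
Since 1 < 2, the vectors are linearly dependent.

no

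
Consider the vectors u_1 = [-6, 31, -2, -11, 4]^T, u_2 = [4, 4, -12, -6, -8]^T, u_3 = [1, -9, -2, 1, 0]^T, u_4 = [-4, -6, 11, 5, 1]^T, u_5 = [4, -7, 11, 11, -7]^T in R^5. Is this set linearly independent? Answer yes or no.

no

Form the matrix with these vectors as rows and row reduce.
R2 ← R2 + (2/3)·R1: [0, 74/3, -40/3, -40/3, -16/3]
R3 ← R3 + (1/6)·R1: [0, -23/6, -7/3, -5/6, 2/3]
R4 ← R4 − (2/3)·R1: [0, -80/3, 37/3, 37/3, -5/3]
R5 ← R5 + (2/3)·R1: [0, 41/3, 29/3, 11/3, -13/3]
R3 ← R3 + (23/148)·R2: [0, 0, -163/37, -215/74, -6/37]
R4 ← R4 + (40/37)·R2: [0, 0, -77/37, -77/37, -275/37]
R5 ← R5 − (41/74)·R2: [0, 0, 631/37, 409/37, -51/37]
R4 ← R4 − (77/163)·R3: [0, 0, 0, -231/326, -1199/163]
R5 ← R5 + (631/163)·R3: [0, 0, 0, -63/326, -327/163]
R5 ← R5 − (3/11)·R4: [0, 0, 0, 0, 0]
4 nonzero rows, so the 5 vectors span a space of dimension 4.
Since 4 < 5, the vectors are linearly dependent.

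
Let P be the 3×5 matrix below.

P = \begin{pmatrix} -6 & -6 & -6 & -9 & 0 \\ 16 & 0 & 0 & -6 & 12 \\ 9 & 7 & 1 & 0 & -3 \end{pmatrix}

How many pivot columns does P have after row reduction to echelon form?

3

Row reduce to echelon form.
R2 ← R2 + (8/3)·R1: [0, -16, -16, -30, 12]
R3 ← R3 + (3/2)·R1: [0, -2, -8, -27/2, -3]
R3 ← R3 − (1/8)·R2: [0, 0, -6, -39/4, -9/2]
Echelon form has 3 nonzero rows, so rank(P) = 3.
Each nonzero row contributes one pivot column: 3 pivot columns.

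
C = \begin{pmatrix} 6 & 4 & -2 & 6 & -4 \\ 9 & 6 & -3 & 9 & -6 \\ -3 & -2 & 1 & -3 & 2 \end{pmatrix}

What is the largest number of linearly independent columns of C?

Row reduce to echelon form.
R2 ← R2 − (3/2)·R1: [0, 0, 0, 0, 0]
R3 ← R3 + (1/2)·R1: [0, 0, 0, 0, 0]
Echelon form has 1 nonzero row, so rank(C) = 1.
The rank gives the maximum number of linearly independent columns: 1.

1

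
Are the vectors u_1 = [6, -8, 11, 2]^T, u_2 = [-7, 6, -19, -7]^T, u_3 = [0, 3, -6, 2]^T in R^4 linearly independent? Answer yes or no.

Form the matrix with these vectors as rows and row reduce.
R2 ← R2 + (7/6)·R1: [0, -10/3, -37/6, -14/3]
R3 ← R3 + (9/10)·R2: [0, 0, -231/20, -11/5]
3 nonzero rows, so the 3 vectors span a space of dimension 3.
Since 3 = 3, the vectors are linearly independent.

yes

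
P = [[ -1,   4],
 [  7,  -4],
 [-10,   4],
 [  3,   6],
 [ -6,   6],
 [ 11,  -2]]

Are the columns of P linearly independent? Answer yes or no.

Row reduce P to echelon form.
R2 ← R2 + (7)·R1: [0, 24]
R3 ← R3 − (10)·R1: [0, -36]
R4 ← R4 + (3)·R1: [0, 18]
R5 ← R5 − (6)·R1: [0, -18]
R6 ← R6 + (11)·R1: [0, 42]
R3 ← R3 + (3/2)·R2: [0, 0]
R4 ← R4 − (3/4)·R2: [0, 0]
R5 ← R5 + (3/4)·R2: [0, 0]
R6 ← R6 − (7/4)·R2: [0, 0]
2 pivots among 2 columns.
Every column is a pivot column, so the columns are linearly independent.

yes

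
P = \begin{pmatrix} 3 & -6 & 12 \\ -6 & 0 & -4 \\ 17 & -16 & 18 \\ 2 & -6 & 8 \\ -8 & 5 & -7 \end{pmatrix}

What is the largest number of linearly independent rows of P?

Row reduce to echelon form.
R2 ← R2 + (2)·R1: [0, -12, 20]
R3 ← R3 − (17/3)·R1: [0, 18, -50]
R4 ← R4 − (2/3)·R1: [0, -2, 0]
R5 ← R5 + (8/3)·R1: [0, -11, 25]
R3 ← R3 + (3/2)·R2: [0, 0, -20]
R4 ← R4 − (1/6)·R2: [0, 0, -10/3]
R5 ← R5 − (11/12)·R2: [0, 0, 20/3]
R4 ← R4 − (1/6)·R3: [0, 0, 0]
R5 ← R5 + (1/3)·R3: [0, 0, 0]
Echelon form has 3 nonzero rows, so rank(P) = 3.
The rank gives the maximum number of linearly independent rows: 3.

3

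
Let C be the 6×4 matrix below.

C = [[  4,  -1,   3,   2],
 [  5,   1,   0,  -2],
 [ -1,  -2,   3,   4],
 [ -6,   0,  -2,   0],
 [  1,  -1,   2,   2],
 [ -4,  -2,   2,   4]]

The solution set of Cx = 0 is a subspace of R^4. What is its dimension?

Row reduce to echelon form.
R2 ← R2 − (5/4)·R1: [0, 9/4, -15/4, -9/2]
R3 ← R3 + (1/4)·R1: [0, -9/4, 15/4, 9/2]
R4 ← R4 + (3/2)·R1: [0, -3/2, 5/2, 3]
R5 ← R5 − (1/4)·R1: [0, -3/4, 5/4, 3/2]
R6 ← R6 + R1: [0, -3, 5, 6]
R3 ← R3 + R2: [0, 0, 0, 0]
R4 ← R4 + (2/3)·R2: [0, 0, 0, 0]
R5 ← R5 + (1/3)·R2: [0, 0, 0, 0]
R6 ← R6 + (4/3)·R2: [0, 0, 0, 0]
2 nonzero rows, so rank(C) = 2.
C has 4 columns; by rank–nullity, nullity = 4 − 2 = 2.

2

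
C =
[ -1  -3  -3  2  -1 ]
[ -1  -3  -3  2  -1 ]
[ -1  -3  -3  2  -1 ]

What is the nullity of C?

4

Row reduce to echelon form.
R2 ← R2 − R1: [0, 0, 0, 0, 0]
R3 ← R3 − R1: [0, 0, 0, 0, 0]
1 nonzero row, so rank(C) = 1.
C has 5 columns; by rank–nullity, nullity = 5 − 1 = 4.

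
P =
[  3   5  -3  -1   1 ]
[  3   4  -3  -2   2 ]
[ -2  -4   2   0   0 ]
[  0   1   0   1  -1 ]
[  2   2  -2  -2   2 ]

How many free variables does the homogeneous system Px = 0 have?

Row reduce to echelon form.
R2 ← R2 − R1: [0, -1, 0, -1, 1]
R3 ← R3 + (2/3)·R1: [0, -2/3, 0, -2/3, 2/3]
R5 ← R5 − (2/3)·R1: [0, -4/3, 0, -4/3, 4/3]
R3 ← R3 − (2/3)·R2: [0, 0, 0, 0, 0]
R4 ← R4 + R2: [0, 0, 0, 0, 0]
R5 ← R5 − (4/3)·R2: [0, 0, 0, 0, 0]
2 nonzero rows, so rank(P) = 2.
P has 5 columns; by rank–nullity, nullity = 5 − 2 = 3.

3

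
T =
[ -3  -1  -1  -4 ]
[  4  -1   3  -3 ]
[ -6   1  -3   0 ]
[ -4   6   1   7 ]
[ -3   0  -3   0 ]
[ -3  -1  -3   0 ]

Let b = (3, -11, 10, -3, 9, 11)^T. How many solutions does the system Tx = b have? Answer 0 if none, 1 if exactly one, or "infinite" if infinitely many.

Row reduce the augmented matrix [T | b].
R2 ← R2 + (4/3)·R1: [0, -7/3, 5/3, -25/3, -7]
R3 ← R3 − (2)·R1: [0, 3, -1, 8, 4]
R4 ← R4 − (4/3)·R1: [0, 22/3, 7/3, 37/3, -7]
R5 ← R5 − R1: [0, 1, -2, 4, 6]
R6 ← R6 − R1: [0, 0, -2, 4, 8]
R3 ← R3 + (9/7)·R2: [0, 0, 8/7, -19/7, -5]
R4 ← R4 + (22/7)·R2: [0, 0, 53/7, -97/7, -29]
R5 ← R5 + (3/7)·R2: [0, 0, -9/7, 3/7, 3]
R4 ← R4 − (53/8)·R3: [0, 0, 0, 33/8, 33/8]
R5 ← R5 + (9/8)·R3: [0, 0, 0, -21/8, -21/8]
R6 ← R6 + (7/4)·R3: [0, 0, 0, -3/4, -3/4]
R5 ← R5 + (7/11)·R4: [0, 0, 0, 0, 0]
R6 ← R6 + (2/11)·R4: [0, 0, 0, 0, 0]
The echelon form has 4 nonzero rows, and every pivot lies in the first 4 columns, so rank(T) = rank([T|b]) = 4.
The system is consistent.
rank = 4 = number of unknowns, so the solution is unique.

1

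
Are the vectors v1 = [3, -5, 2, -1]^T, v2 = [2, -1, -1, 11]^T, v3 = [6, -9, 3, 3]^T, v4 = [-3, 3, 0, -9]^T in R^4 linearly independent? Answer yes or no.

no

Form the matrix with these vectors as rows and row reduce.
R2 ← R2 − (2/3)·R1: [0, 7/3, -7/3, 35/3]
R3 ← R3 − (2)·R1: [0, 1, -1, 5]
R4 ← R4 + R1: [0, -2, 2, -10]
R3 ← R3 − (3/7)·R2: [0, 0, 0, 0]
R4 ← R4 + (6/7)·R2: [0, 0, 0, 0]
2 nonzero rows, so the 4 vectors span a space of dimension 2.
Since 2 < 4, the vectors are linearly dependent.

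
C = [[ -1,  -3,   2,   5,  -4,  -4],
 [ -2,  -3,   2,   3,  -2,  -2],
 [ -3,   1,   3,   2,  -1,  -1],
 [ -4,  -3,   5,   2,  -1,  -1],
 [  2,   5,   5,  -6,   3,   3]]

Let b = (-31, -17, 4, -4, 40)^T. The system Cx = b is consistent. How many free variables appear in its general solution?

2

Row reduce the augmented matrix [C | b].
R2 ← R2 − (2)·R1: [0, 3, -2, -7, 6, 6, 45]
R3 ← R3 − (3)·R1: [0, 10, -3, -13, 11, 11, 97]
R4 ← R4 − (4)·R1: [0, 9, -3, -18, 15, 15, 120]
R5 ← R5 + (2)·R1: [0, -1, 9, 4, -5, -5, -22]
R3 ← R3 − (10/3)·R2: [0, 0, 11/3, 31/3, -9, -9, -53]
R4 ← R4 − (3)·R2: [0, 0, 3, 3, -3, -3, -15]
R5 ← R5 + (1/3)·R2: [0, 0, 25/3, 5/3, -3, -3, -7]
R4 ← R4 − (9/11)·R3: [0, 0, 0, -60/11, 48/11, 48/11, 312/11]
R5 ← R5 − (25/11)·R3: [0, 0, 0, -240/11, 192/11, 192/11, 1248/11]
R5 ← R5 − (4)·R4: [0, 0, 0, 0, 0, 0, 0]
The echelon form has 4 nonzero rows, and every pivot lies in the first 6 columns, so rank(C) = rank([C|b]) = 4.
The system is consistent.
Free variables = (unknowns) − (rank) = 6 − 4 = 2.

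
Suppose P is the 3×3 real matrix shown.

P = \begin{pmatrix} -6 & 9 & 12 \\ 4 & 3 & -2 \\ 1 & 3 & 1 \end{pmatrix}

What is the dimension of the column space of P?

Row reduce to echelon form.
R2 ← R2 + (2/3)·R1: [0, 9, 6]
R3 ← R3 + (1/6)·R1: [0, 9/2, 3]
R3 ← R3 − (1/2)·R2: [0, 0, 0]
Echelon form has 2 nonzero rows, so rank(P) = 2.
The column space has dimension equal to the rank: 2.

2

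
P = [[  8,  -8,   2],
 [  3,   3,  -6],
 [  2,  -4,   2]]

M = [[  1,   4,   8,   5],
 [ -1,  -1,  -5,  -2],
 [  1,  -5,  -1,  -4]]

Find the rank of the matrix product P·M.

First compute PM:
[[ 18,  30, 102,  48],
 [ -6,  39,  15,  33],
 [  8,   2,  34,  10]]
Now row reduce the product.
R2 ← R2 + (1/3)·R1: [0, 49, 49, 49]
R3 ← R3 − (4/9)·R1: [0, -34/3, -34/3, -34/3]
R3 ← R3 + (34/147)·R2: [0, 0, 0, 0]
2 nonzero rows, so rank(PM) = 2.

2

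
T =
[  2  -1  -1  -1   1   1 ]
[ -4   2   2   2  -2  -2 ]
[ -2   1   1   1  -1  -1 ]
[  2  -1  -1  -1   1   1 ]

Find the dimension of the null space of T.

5

Row reduce to echelon form.
R2 ← R2 + (2)·R1: [0, 0, 0, 0, 0, 0]
R3 ← R3 + R1: [0, 0, 0, 0, 0, 0]
R4 ← R4 − R1: [0, 0, 0, 0, 0, 0]
1 nonzero row, so rank(T) = 1.
T has 6 columns; by rank–nullity, nullity = 6 − 1 = 5.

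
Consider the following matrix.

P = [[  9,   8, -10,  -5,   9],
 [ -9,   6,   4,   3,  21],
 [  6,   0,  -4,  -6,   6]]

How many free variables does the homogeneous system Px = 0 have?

2

Row reduce to echelon form.
R2 ← R2 + R1: [0, 14, -6, -2, 30]
R3 ← R3 − (2/3)·R1: [0, -16/3, 8/3, -8/3, 0]
R3 ← R3 + (8/21)·R2: [0, 0, 8/21, -24/7, 80/7]
3 nonzero rows, so rank(P) = 3.
P has 5 columns; by rank–nullity, nullity = 5 − 3 = 2.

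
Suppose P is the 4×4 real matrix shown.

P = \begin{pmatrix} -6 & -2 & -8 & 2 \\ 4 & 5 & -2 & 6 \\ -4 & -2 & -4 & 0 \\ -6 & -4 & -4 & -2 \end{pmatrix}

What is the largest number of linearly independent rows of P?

Row reduce to echelon form.
R2 ← R2 + (2/3)·R1: [0, 11/3, -22/3, 22/3]
R3 ← R3 − (2/3)·R1: [0, -2/3, 4/3, -4/3]
R4 ← R4 − R1: [0, -2, 4, -4]
R3 ← R3 + (2/11)·R2: [0, 0, 0, 0]
R4 ← R4 + (6/11)·R2: [0, 0, 0, 0]
Echelon form has 2 nonzero rows, so rank(P) = 2.
The rank gives the maximum number of linearly independent rows: 2.

2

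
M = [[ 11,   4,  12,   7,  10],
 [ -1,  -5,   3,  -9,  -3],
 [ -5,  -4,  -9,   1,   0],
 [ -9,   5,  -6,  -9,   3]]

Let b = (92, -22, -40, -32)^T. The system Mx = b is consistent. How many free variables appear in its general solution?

1

Row reduce the augmented matrix [M | b].
R2 ← R2 + (1/11)·R1: [0, -51/11, 45/11, -92/11, -23/11, -150/11]
R3 ← R3 + (5/11)·R1: [0, -24/11, -39/11, 46/11, 50/11, 20/11]
R4 ← R4 + (9/11)·R1: [0, 91/11, 42/11, -36/11, 123/11, 476/11]
R3 ← R3 − (8/17)·R2: [0, 0, -93/17, 138/17, 94/17, 140/17]
R4 ← R4 + (91/51)·R2: [0, 0, 189/17, -928/51, 380/51, 322/17]
R4 ← R4 + (63/31)·R3: [0, 0, 0, -158/93, 1738/93, 1106/31]
The echelon form has 4 nonzero rows, and every pivot lies in the first 5 columns, so rank(M) = rank([M|b]) = 4.
The system is consistent.
Free variables = (unknowns) − (rank) = 5 − 4 = 1.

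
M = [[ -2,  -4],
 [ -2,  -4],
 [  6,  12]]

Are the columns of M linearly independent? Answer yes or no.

no

Row reduce M to echelon form.
R2 ← R2 − R1: [0, 0]
R3 ← R3 + (3)·R1: [0, 0]
1 pivot among 2 columns.
Only 1 < 2 pivot columns, so the columns are linearly dependent.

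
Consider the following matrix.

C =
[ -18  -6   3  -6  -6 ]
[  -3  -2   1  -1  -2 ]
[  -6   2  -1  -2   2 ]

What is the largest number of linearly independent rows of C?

2

Row reduce to echelon form.
R2 ← R2 − (1/6)·R1: [0, -1, 1/2, 0, -1]
R3 ← R3 − (1/3)·R1: [0, 4, -2, 0, 4]
R3 ← R3 + (4)·R2: [0, 0, 0, 0, 0]
Echelon form has 2 nonzero rows, so rank(C) = 2.
The rank gives the maximum number of linearly independent rows: 2.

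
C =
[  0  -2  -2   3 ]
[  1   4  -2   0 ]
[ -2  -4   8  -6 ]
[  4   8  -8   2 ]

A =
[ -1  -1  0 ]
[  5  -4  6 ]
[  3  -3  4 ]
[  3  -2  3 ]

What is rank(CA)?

3

First compute CA:
[[ -7,   8, -11],
 [ 13, -11,  16],
 [-12,   6, -10],
 [ 18, -16,  22]]
Now row reduce the product.
R2 ← R2 + (13/7)·R1: [0, 27/7, -31/7]
R3 ← R3 − (12/7)·R1: [0, -54/7, 62/7]
R4 ← R4 + (18/7)·R1: [0, 32/7, -44/7]
R3 ← R3 + (2)·R2: [0, 0, 0]
R4 ← R4 − (32/27)·R2: [0, 0, -28/27]
Swap R3 ↔ R4
3 nonzero rows, so rank(CA) = 3.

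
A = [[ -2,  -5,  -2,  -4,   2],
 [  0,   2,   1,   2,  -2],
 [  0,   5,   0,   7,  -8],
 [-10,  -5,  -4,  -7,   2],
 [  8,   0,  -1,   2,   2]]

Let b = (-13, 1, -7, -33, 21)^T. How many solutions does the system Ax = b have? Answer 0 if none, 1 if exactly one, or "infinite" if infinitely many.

Row reduce the augmented matrix [A | b].
R4 ← R4 − (5)·R1: [0, 20, 6, 13, -8, 32]
R5 ← R5 + (4)·R1: [0, -20, -9, -14, 10, -31]
R3 ← R3 − (5/2)·R2: [0, 0, -5/2, 2, -3, -19/2]
R4 ← R4 − (10)·R2: [0, 0, -4, -7, 12, 22]
R5 ← R5 + (10)·R2: [0, 0, 1, 6, -10, -21]
R4 ← R4 − (8/5)·R3: [0, 0, 0, -51/5, 84/5, 186/5]
R5 ← R5 + (2/5)·R3: [0, 0, 0, 34/5, -56/5, -124/5]
R5 ← R5 + (2/3)·R4: [0, 0, 0, 0, 0, 0]
The echelon form has 4 nonzero rows, and every pivot lies in the first 5 columns, so rank(A) = rank([A|b]) = 4.
The system is consistent.
rank = 4 < 5 unknowns, so there are infinitely many solutions.

infinite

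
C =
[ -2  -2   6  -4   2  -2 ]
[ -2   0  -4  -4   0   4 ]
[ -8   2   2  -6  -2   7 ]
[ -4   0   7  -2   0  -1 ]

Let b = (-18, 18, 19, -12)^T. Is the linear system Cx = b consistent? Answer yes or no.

yes

Row reduce the augmented matrix [C | b].
R2 ← R2 − R1: [0, 2, -10, 0, -2, 6, 36]
R3 ← R3 − (4)·R1: [0, 10, -22, 10, -10, 15, 91]
R4 ← R4 − (2)·R1: [0, 4, -5, 6, -4, 3, 24]
R3 ← R3 − (5)·R2: [0, 0, 28, 10, 0, -15, -89]
R4 ← R4 − (2)·R2: [0, 0, 15, 6, 0, -9, -48]
R4 ← R4 − (15/28)·R3: [0, 0, 0, 9/14, 0, -27/28, -9/28]
The echelon form has 4 nonzero rows, and every pivot lies in the first 6 columns, so rank(C) = rank([C|b]) = 4.
The system is consistent.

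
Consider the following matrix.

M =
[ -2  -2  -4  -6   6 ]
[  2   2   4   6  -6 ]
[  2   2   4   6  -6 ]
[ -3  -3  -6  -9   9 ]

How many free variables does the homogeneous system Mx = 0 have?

Row reduce to echelon form.
R2 ← R2 + R1: [0, 0, 0, 0, 0]
R3 ← R3 + R1: [0, 0, 0, 0, 0]
R4 ← R4 − (3/2)·R1: [0, 0, 0, 0, 0]
1 nonzero row, so rank(M) = 1.
M has 5 columns; by rank–nullity, nullity = 5 − 1 = 4.

4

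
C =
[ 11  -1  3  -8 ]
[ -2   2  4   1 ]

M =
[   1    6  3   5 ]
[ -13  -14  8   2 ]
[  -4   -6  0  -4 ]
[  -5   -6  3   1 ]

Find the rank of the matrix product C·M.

2

First compute CM:
[[ 52, 110,   1,  33],
 [-49, -70,  13, -21]]
Now row reduce the product.
R2 ← R2 + (49/52)·R1: [0, 875/26, 725/52, 525/52]
2 nonzero rows, so rank(CM) = 2.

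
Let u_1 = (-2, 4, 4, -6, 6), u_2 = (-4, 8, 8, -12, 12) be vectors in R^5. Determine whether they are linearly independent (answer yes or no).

Form the matrix with these vectors as rows and row reduce.
R2 ← R2 − (2)·R1: [0, 0, 0, 0, 0]
1 nonzero row, so the 2 vectors span a space of dimension 1.
Since 1 < 2, the vectors are linearly dependent.

no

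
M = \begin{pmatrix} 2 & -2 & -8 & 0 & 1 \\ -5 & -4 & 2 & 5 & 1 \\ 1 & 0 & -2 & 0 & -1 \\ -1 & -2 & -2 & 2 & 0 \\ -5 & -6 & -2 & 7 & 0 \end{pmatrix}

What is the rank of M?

Row reduce to echelon form.
R2 ← R2 + (5/2)·R1: [0, -9, -18, 5, 7/2]
R3 ← R3 − (1/2)·R1: [0, 1, 2, 0, -3/2]
R4 ← R4 + (1/2)·R1: [0, -3, -6, 2, 1/2]
R5 ← R5 + (5/2)·R1: [0, -11, -22, 7, 5/2]
R3 ← R3 + (1/9)·R2: [0, 0, 0, 5/9, -10/9]
R4 ← R4 − (1/3)·R2: [0, 0, 0, 1/3, -2/3]
R5 ← R5 − (11/9)·R2: [0, 0, 0, 8/9, -16/9]
R4 ← R4 − (3/5)·R3: [0, 0, 0, 0, 0]
R5 ← R5 − (8/5)·R3: [0, 0, 0, 0, 0]
Echelon form has 3 nonzero rows, so rank(M) = 3.

3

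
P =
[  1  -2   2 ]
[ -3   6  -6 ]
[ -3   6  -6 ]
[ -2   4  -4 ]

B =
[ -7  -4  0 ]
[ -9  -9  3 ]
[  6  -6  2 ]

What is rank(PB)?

1

First compute PB:
[[ 23,   2,  -2],
 [-69,  -6,   6],
 [-69,  -6,   6],
 [-46,  -4,   4]]
Now row reduce the product.
R2 ← R2 + (3)·R1: [0, 0, 0]
R3 ← R3 + (3)·R1: [0, 0, 0]
R4 ← R4 + (2)·R1: [0, 0, 0]
1 nonzero row, so rank(PB) = 1.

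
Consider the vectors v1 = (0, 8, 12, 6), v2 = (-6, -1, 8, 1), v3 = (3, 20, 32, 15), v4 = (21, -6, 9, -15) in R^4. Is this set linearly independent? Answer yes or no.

Form the matrix with these vectors as rows and row reduce.
Swap R1 ↔ R2
R3 ← R3 + (1/2)·R1: [0, 39/2, 36, 31/2]
R4 ← R4 + (7/2)·R1: [0, -19/2, 37, -23/2]
R3 ← R3 − (39/16)·R2: [0, 0, 27/4, 7/8]
R4 ← R4 + (19/16)·R2: [0, 0, 205/4, -35/8]
R4 ← R4 − (205/27)·R3: [0, 0, 0, -595/54]
4 nonzero rows, so the 4 vectors span a space of dimension 4.
Since 4 = 4, the vectors are linearly independent.

yes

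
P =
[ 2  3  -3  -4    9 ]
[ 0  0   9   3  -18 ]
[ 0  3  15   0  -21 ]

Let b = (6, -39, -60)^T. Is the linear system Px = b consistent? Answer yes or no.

Row reduce the augmented matrix [P | b].
Swap R2 ↔ R3
The echelon form has 3 nonzero rows, and every pivot lies in the first 5 columns, so rank(P) = rank([P|b]) = 3.
The system is consistent.

yes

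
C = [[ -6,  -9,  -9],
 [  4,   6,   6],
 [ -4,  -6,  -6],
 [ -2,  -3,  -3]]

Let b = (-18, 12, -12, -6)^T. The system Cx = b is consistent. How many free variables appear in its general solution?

2

Row reduce the augmented matrix [C | b].
R2 ← R2 + (2/3)·R1: [0, 0, 0, 0]
R3 ← R3 − (2/3)·R1: [0, 0, 0, 0]
R4 ← R4 − (1/3)·R1: [0, 0, 0, 0]
The echelon form has 1 nonzero rows, and every pivot lies in the first 3 columns, so rank(C) = rank([C|b]) = 1.
The system is consistent.
Free variables = (unknowns) − (rank) = 3 − 1 = 2.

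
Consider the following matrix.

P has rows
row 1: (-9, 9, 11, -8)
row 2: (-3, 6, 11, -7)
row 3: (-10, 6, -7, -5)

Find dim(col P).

3

Row reduce to echelon form.
R2 ← R2 − (1/3)·R1: [0, 3, 22/3, -13/3]
R3 ← R3 − (10/9)·R1: [0, -4, -173/9, 35/9]
R3 ← R3 + (4/3)·R2: [0, 0, -85/9, -17/9]
Echelon form has 3 nonzero rows, so rank(P) = 3.
The column space has dimension equal to the rank: 3.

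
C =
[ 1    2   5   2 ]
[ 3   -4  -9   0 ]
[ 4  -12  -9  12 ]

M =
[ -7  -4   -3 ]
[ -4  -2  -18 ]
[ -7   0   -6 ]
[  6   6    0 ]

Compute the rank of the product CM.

First compute CM:
[[-38,   4, -69],
 [ 58,  -4, 117],
 [155,  80, 258]]
Now row reduce the product.
R2 ← R2 + (29/19)·R1: [0, 40/19, 222/19]
R3 ← R3 + (155/38)·R1: [0, 1830/19, -891/38]
R3 ← R3 − (183/4)·R2: [0, 0, -558]
3 nonzero rows, so rank(CM) = 3.

3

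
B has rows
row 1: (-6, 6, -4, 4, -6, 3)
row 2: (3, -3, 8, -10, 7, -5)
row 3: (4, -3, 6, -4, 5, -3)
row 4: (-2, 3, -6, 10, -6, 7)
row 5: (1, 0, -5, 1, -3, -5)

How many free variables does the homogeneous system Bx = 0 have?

Row reduce to echelon form.
R2 ← R2 + (1/2)·R1: [0, 0, 6, -8, 4, -7/2]
R3 ← R3 + (2/3)·R1: [0, 1, 10/3, -4/3, 1, -1]
R4 ← R4 − (1/3)·R1: [0, 1, -14/3, 26/3, -4, 6]
R5 ← R5 + (1/6)·R1: [0, 1, -17/3, 5/3, -4, -9/2]
Swap R2 ↔ R3
R4 ← R4 − R2: [0, 0, -8, 10, -5, 7]
R5 ← R5 − R2: [0, 0, -9, 3, -5, -7/2]
R4 ← R4 + (4/3)·R3: [0, 0, 0, -2/3, 1/3, 7/3]
R5 ← R5 + (3/2)·R3: [0, 0, 0, -9, 1, -35/4]
R5 ← R5 − (27/2)·R4: [0, 0, 0, 0, -7/2, -161/4]
5 nonzero rows, so rank(B) = 5.
B has 6 columns; by rank–nullity, nullity = 6 − 5 = 1.

1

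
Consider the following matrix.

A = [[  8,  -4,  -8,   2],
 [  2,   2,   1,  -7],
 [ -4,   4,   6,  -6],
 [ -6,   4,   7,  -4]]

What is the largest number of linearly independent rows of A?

2

Row reduce to echelon form.
R2 ← R2 − (1/4)·R1: [0, 3, 3, -15/2]
R3 ← R3 + (1/2)·R1: [0, 2, 2, -5]
R4 ← R4 + (3/4)·R1: [0, 1, 1, -5/2]
R3 ← R3 − (2/3)·R2: [0, 0, 0, 0]
R4 ← R4 − (1/3)·R2: [0, 0, 0, 0]
Echelon form has 2 nonzero rows, so rank(A) = 2.
The rank gives the maximum number of linearly independent rows: 2.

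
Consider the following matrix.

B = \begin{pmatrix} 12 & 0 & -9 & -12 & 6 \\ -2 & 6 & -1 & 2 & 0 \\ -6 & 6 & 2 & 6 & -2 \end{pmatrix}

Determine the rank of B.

2

Row reduce to echelon form.
R2 ← R2 + (1/6)·R1: [0, 6, -5/2, 0, 1]
R3 ← R3 + (1/2)·R1: [0, 6, -5/2, 0, 1]
R3 ← R3 − R2: [0, 0, 0, 0, 0]
Echelon form has 2 nonzero rows, so rank(B) = 2.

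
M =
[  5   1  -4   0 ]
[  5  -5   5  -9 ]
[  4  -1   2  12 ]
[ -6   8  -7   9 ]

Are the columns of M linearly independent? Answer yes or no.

yes

Row reduce M to echelon form.
R2 ← R2 − R1: [0, -6, 9, -9]
R3 ← R3 − (4/5)·R1: [0, -9/5, 26/5, 12]
R4 ← R4 + (6/5)·R1: [0, 46/5, -59/5, 9]
R3 ← R3 − (3/10)·R2: [0, 0, 5/2, 147/10]
R4 ← R4 + (23/15)·R2: [0, 0, 2, -24/5]
R4 ← R4 − (4/5)·R3: [0, 0, 0, -414/25]
4 pivots among 4 columns.
Every column is a pivot column, so the columns are linearly independent.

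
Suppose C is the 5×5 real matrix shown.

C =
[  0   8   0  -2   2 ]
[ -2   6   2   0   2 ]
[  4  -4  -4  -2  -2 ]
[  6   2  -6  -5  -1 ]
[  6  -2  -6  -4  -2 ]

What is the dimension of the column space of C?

Row reduce to echelon form.
Swap R1 ↔ R2
R3 ← R3 + (2)·R1: [0, 8, 0, -2, 2]
R4 ← R4 + (3)·R1: [0, 20, 0, -5, 5]
R5 ← R5 + (3)·R1: [0, 16, 0, -4, 4]
R3 ← R3 − R2: [0, 0, 0, 0, 0]
R4 ← R4 − (5/2)·R2: [0, 0, 0, 0, 0]
R5 ← R5 − (2)·R2: [0, 0, 0, 0, 0]
Echelon form has 2 nonzero rows, so rank(C) = 2.
The column space has dimension equal to the rank: 2.

2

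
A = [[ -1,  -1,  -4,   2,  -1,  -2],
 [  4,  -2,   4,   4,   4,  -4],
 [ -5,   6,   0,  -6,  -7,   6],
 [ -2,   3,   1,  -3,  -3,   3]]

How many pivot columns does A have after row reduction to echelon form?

3

Row reduce to echelon form.
R2 ← R2 + (4)·R1: [0, -6, -12, 12, 0, -12]
R3 ← R3 − (5)·R1: [0, 11, 20, -16, -2, 16]
R4 ← R4 − (2)·R1: [0, 5, 9, -7, -1, 7]
R3 ← R3 + (11/6)·R2: [0, 0, -2, 6, -2, -6]
R4 ← R4 + (5/6)·R2: [0, 0, -1, 3, -1, -3]
R4 ← R4 − (1/2)·R3: [0, 0, 0, 0, 0, 0]
Echelon form has 3 nonzero rows, so rank(A) = 3.
Each nonzero row contributes one pivot column: 3 pivot columns.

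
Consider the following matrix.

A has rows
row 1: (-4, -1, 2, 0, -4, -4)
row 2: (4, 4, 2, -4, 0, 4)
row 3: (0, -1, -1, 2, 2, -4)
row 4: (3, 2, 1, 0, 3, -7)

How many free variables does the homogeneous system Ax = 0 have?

Row reduce to echelon form.
R2 ← R2 + R1: [0, 3, 4, -4, -4, 0]
R4 ← R4 + (3/4)·R1: [0, 5/4, 5/2, 0, 0, -10]
R3 ← R3 + (1/3)·R2: [0, 0, 1/3, 2/3, 2/3, -4]
R4 ← R4 − (5/12)·R2: [0, 0, 5/6, 5/3, 5/3, -10]
R4 ← R4 − (5/2)·R3: [0, 0, 0, 0, 0, 0]
3 nonzero rows, so rank(A) = 3.
A has 6 columns; by rank–nullity, nullity = 6 − 3 = 3.

3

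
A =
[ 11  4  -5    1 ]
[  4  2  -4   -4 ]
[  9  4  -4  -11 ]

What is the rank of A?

Row reduce to echelon form.
R2 ← R2 − (4/11)·R1: [0, 6/11, -24/11, -48/11]
R3 ← R3 − (9/11)·R1: [0, 8/11, 1/11, -130/11]
R3 ← R3 − (4/3)·R2: [0, 0, 3, -6]
Echelon form has 3 nonzero rows, so rank(A) = 3.

3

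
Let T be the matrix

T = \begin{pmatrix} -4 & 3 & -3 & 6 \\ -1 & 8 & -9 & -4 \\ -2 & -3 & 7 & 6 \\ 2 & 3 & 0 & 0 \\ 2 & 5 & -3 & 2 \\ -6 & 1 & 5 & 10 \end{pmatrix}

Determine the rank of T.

4

Row reduce to echelon form.
R2 ← R2 − (1/4)·R1: [0, 29/4, -33/4, -11/2]
R3 ← R3 − (1/2)·R1: [0, -9/2, 17/2, 3]
R4 ← R4 + (1/2)·R1: [0, 9/2, -3/2, 3]
R5 ← R5 + (1/2)·R1: [0, 13/2, -9/2, 5]
R6 ← R6 − (3/2)·R1: [0, -7/2, 19/2, 1]
R3 ← R3 + (18/29)·R2: [0, 0, 98/29, -12/29]
R4 ← R4 − (18/29)·R2: [0, 0, 105/29, 186/29]
R5 ← R5 − (26/29)·R2: [0, 0, 84/29, 288/29]
R6 ← R6 + (14/29)·R2: [0, 0, 160/29, -48/29]
R4 ← R4 − (15/14)·R3: [0, 0, 0, 48/7]
R5 ← R5 − (6/7)·R3: [0, 0, 0, 72/7]
R6 ← R6 − (80/49)·R3: [0, 0, 0, -48/49]
R5 ← R5 − (3/2)·R4: [0, 0, 0, 0]
R6 ← R6 + (1/7)·R4: [0, 0, 0, 0]
Echelon form has 4 nonzero rows, so rank(T) = 4.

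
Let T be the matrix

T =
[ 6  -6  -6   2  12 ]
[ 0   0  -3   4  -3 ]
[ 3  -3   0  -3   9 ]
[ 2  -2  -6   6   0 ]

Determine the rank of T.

Row reduce to echelon form.
R3 ← R3 − (1/2)·R1: [0, 0, 3, -4, 3]
R4 ← R4 − (1/3)·R1: [0, 0, -4, 16/3, -4]
R3 ← R3 + R2: [0, 0, 0, 0, 0]
R4 ← R4 − (4/3)·R2: [0, 0, 0, 0, 0]
Echelon form has 2 nonzero rows, so rank(T) = 2.

2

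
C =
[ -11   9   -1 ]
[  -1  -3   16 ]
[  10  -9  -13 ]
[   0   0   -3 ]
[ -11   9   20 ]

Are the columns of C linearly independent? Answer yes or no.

yes

Row reduce C to echelon form.
R2 ← R2 − (1/11)·R1: [0, -42/11, 177/11]
R3 ← R3 + (10/11)·R1: [0, -9/11, -153/11]
R5 ← R5 − R1: [0, 0, 21]
R3 ← R3 − (3/14)·R2: [0, 0, -243/14]
R4 ← R4 − (14/81)·R3: [0, 0, 0]
R5 ← R5 + (98/81)·R3: [0, 0, 0]
3 pivots among 3 columns.
Every column is a pivot column, so the columns are linearly independent.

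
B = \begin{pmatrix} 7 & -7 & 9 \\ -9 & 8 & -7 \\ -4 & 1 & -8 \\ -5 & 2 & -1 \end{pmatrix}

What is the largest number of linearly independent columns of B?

Row reduce to echelon form.
R2 ← R2 + (9/7)·R1: [0, -1, 32/7]
R3 ← R3 + (4/7)·R1: [0, -3, -20/7]
R4 ← R4 + (5/7)·R1: [0, -3, 38/7]
R3 ← R3 − (3)·R2: [0, 0, -116/7]
R4 ← R4 − (3)·R2: [0, 0, -58/7]
R4 ← R4 − (1/2)·R3: [0, 0, 0]
Echelon form has 3 nonzero rows, so rank(B) = 3.
The rank gives the maximum number of linearly independent columns: 3.

3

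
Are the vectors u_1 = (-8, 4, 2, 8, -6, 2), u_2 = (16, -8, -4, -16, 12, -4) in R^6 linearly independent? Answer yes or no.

Form the matrix with these vectors as rows and row reduce.
R2 ← R2 + (2)·R1: [0, 0, 0, 0, 0, 0]
1 nonzero row, so the 2 vectors span a space of dimension 1.
Since 1 < 2, the vectors are linearly dependent.

no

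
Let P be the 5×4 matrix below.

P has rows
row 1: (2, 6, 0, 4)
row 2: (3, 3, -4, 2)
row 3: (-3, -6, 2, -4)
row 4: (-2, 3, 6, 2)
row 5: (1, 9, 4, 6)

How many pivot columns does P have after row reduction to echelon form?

Row reduce to echelon form.
R2 ← R2 − (3/2)·R1: [0, -6, -4, -4]
R3 ← R3 + (3/2)·R1: [0, 3, 2, 2]
R4 ← R4 + R1: [0, 9, 6, 6]
R5 ← R5 − (1/2)·R1: [0, 6, 4, 4]
R3 ← R3 + (1/2)·R2: [0, 0, 0, 0]
R4 ← R4 + (3/2)·R2: [0, 0, 0, 0]
R5 ← R5 + R2: [0, 0, 0, 0]
Echelon form has 2 nonzero rows, so rank(P) = 2.
Each nonzero row contributes one pivot column: 2 pivot columns.

2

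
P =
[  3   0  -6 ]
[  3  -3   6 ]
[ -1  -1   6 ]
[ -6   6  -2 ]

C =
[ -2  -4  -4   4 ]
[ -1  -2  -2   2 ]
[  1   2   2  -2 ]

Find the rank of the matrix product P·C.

First compute PC:
[[-12, -24, -24,  24],
 [  3,   6,   6,  -6],
 [  9,  18,  18, -18],
 [  4,   8,   8,  -8]]
Now row reduce the product.
R2 ← R2 + (1/4)·R1: [0, 0, 0, 0]
R3 ← R3 + (3/4)·R1: [0, 0, 0, 0]
R4 ← R4 + (1/3)·R1: [0, 0, 0, 0]
1 nonzero row, so rank(PC) = 1.

1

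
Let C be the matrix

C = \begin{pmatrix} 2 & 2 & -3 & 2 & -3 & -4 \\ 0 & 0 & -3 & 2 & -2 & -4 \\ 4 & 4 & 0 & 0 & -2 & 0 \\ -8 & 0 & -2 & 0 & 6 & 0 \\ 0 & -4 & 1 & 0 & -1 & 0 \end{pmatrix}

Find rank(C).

Row reduce to echelon form.
R3 ← R3 − (2)·R1: [0, 0, 6, -4, 4, 8]
R4 ← R4 + (4)·R1: [0, 8, -14, 8, -6, -16]
Swap R2 ↔ R4
R5 ← R5 + (1/2)·R2: [0, 0, -6, 4, -4, -8]
R4 ← R4 + (1/2)·R3: [0, 0, 0, 0, 0, 0]
R5 ← R5 + R3: [0, 0, 0, 0, 0, 0]
Echelon form has 3 nonzero rows, so rank(C) = 3.

3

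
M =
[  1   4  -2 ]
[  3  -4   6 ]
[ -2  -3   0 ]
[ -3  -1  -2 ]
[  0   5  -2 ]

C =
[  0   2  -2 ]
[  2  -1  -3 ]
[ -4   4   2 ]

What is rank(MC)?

First compute MC:
[[ 16, -10, -18],
 [-32,  34,  18],
 [ -6,  -1,  13],
 [  6, -13,   5],
 [ 18, -13, -19]]
Now row reduce the product.
R2 ← R2 + (2)·R1: [0, 14, -18]
R3 ← R3 + (3/8)·R1: [0, -19/4, 25/4]
R4 ← R4 − (3/8)·R1: [0, -37/4, 47/4]
R5 ← R5 − (9/8)·R1: [0, -7/4, 5/4]
R3 ← R3 + (19/56)·R2: [0, 0, 1/7]
R4 ← R4 + (37/56)·R2: [0, 0, -1/7]
R5 ← R5 + (1/8)·R2: [0, 0, -1]
R4 ← R4 + R3: [0, 0, 0]
R5 ← R5 + (7)·R3: [0, 0, 0]
3 nonzero rows, so rank(MC) = 3.

3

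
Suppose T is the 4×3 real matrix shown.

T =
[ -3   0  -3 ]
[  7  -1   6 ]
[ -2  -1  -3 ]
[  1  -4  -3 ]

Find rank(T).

2

Row reduce to echelon form.
R2 ← R2 + (7/3)·R1: [0, -1, -1]
R3 ← R3 − (2/3)·R1: [0, -1, -1]
R4 ← R4 + (1/3)·R1: [0, -4, -4]
R3 ← R3 − R2: [0, 0, 0]
R4 ← R4 − (4)·R2: [0, 0, 0]
Echelon form has 2 nonzero rows, so rank(T) = 2.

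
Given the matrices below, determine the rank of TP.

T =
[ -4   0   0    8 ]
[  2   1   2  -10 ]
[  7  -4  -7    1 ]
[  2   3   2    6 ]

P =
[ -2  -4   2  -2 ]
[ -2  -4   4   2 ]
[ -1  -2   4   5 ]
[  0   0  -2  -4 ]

First compute TP:
[[  8,  16, -24, -24],
 [ -8, -16,  36,  48],
 [  1,   2, -32, -61],
 [-12, -24,  12, -12]]
Now row reduce the product.
R2 ← R2 + R1: [0, 0, 12, 24]
R3 ← R3 − (1/8)·R1: [0, 0, -29, -58]
R4 ← R4 + (3/2)·R1: [0, 0, -24, -48]
R3 ← R3 + (29/12)·R2: [0, 0, 0, 0]
R4 ← R4 + (2)·R2: [0, 0, 0, 0]
2 nonzero rows, so rank(TP) = 2.

2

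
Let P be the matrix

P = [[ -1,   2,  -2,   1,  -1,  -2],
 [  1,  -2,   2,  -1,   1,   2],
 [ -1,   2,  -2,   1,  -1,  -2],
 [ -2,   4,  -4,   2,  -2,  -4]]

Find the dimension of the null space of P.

Row reduce to echelon form.
R2 ← R2 + R1: [0, 0, 0, 0, 0, 0]
R3 ← R3 − R1: [0, 0, 0, 0, 0, 0]
R4 ← R4 − (2)·R1: [0, 0, 0, 0, 0, 0]
1 nonzero row, so rank(P) = 1.
P has 6 columns; by rank–nullity, nullity = 6 − 1 = 5.

5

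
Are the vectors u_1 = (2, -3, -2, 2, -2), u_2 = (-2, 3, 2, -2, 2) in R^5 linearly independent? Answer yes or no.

Form the matrix with these vectors as rows and row reduce.
R2 ← R2 + R1: [0, 0, 0, 0, 0]
1 nonzero row, so the 2 vectors span a space of dimension 1.
Since 1 < 2, the vectors are linearly dependent.

no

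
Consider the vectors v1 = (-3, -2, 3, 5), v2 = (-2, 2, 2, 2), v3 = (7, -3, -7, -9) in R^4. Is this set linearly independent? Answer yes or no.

yes

Form the matrix with these vectors as rows and row reduce.
R2 ← R2 − (2/3)·R1: [0, 10/3, 0, -4/3]
R3 ← R3 + (7/3)·R1: [0, -23/3, 0, 8/3]
R3 ← R3 + (23/10)·R2: [0, 0, 0, -2/5]
3 nonzero rows, so the 3 vectors span a space of dimension 3.
Since 3 = 3, the vectors are linearly independent.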